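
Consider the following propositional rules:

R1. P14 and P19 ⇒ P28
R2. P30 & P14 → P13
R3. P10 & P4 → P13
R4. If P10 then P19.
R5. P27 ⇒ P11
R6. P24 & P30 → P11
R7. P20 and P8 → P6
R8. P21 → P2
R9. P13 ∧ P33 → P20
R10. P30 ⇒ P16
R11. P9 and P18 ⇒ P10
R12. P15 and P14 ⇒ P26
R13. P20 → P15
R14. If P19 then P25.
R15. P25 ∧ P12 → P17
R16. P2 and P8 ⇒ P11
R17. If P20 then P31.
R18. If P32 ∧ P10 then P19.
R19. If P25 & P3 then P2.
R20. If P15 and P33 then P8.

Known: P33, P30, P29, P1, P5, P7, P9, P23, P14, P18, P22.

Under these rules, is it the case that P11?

Forward chaining from the given facts derives: P13, P20, P16, P10, P15, P31, P8, P19, P6, P26, P25, P28.
Rules concluding P11: R5 needs P27; R6 needs P24; R16 needs P2 — none of these are established.

No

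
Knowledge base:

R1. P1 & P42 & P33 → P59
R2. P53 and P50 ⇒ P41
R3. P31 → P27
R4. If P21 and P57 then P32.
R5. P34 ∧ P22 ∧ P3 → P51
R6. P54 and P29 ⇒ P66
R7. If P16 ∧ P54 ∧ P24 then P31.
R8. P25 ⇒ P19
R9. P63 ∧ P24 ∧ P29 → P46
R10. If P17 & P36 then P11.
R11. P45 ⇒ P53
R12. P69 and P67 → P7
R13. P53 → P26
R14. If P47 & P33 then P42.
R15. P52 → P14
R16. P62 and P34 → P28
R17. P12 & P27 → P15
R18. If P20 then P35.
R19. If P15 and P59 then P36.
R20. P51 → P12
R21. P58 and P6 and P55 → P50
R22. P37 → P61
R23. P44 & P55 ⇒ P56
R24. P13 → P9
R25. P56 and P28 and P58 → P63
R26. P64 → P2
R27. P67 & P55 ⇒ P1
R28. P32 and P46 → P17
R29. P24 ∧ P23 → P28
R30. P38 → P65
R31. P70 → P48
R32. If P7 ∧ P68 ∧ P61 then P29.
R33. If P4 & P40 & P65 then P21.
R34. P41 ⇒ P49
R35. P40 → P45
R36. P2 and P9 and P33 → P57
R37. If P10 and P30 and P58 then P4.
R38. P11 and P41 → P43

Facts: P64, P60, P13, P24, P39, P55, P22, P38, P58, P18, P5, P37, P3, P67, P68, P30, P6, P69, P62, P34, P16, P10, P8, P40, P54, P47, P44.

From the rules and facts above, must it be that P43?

Forward chaining from the given facts derives: P51, P31, P7, P28, P12, P50, P61, P56, P9, P63, P2, P1, P65, P29, P45, P4, P27, P66, P46, P53, P26, P15, P21, P41, P49.
The only rule concluding P43 is R38, which needs P11; that is never established.

No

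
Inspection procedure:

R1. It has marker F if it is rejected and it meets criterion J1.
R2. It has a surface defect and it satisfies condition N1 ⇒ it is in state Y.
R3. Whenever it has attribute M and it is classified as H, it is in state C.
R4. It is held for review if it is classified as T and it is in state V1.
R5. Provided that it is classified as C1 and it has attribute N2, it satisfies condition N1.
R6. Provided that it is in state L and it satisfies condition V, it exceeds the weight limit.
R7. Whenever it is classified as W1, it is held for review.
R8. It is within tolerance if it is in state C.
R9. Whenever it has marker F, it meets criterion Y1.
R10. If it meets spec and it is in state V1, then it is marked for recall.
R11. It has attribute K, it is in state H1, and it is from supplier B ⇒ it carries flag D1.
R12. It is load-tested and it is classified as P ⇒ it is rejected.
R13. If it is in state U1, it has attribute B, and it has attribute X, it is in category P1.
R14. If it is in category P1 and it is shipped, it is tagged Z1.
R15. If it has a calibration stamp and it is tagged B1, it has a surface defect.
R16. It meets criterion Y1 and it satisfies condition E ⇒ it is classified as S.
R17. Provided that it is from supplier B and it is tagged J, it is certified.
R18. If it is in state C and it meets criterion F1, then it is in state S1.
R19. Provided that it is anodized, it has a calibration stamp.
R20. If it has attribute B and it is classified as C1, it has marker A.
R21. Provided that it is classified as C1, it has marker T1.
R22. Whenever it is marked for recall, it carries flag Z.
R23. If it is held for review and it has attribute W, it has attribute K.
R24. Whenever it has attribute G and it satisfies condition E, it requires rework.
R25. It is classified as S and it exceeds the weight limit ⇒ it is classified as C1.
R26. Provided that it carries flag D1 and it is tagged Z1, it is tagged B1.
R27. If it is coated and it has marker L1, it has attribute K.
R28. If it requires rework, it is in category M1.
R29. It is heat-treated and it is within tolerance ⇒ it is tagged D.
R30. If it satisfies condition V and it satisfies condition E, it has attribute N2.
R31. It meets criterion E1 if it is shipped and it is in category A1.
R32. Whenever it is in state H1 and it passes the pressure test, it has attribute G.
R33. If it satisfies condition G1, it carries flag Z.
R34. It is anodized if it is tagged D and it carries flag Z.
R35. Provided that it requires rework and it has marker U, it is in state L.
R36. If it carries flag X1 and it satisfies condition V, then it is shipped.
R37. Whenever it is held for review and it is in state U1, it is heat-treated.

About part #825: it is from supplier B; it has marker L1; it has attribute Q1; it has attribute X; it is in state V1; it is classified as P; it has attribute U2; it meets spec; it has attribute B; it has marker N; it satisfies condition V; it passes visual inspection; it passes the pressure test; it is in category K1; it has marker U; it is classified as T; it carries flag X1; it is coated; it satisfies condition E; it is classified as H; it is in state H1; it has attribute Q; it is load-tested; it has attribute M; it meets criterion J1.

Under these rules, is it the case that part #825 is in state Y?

Forward chaining from the given facts derives: is in state C, is held for review, is within tolerance, is marked for recall, is rejected, carries flag Z, has attribute K, has attribute N2, has attribute G, is shipped, has marker F, meets criterion Y1, carries flag D1, is classified as S, requires rework, is in category M1, is in state L, exceeds the weight limit, is classified as C1, satisfies condition N1, has marker A, has marker T1.
The only rule concluding "it is in state Y" is R2, which needs "it has a surface defect"; that is never established.

No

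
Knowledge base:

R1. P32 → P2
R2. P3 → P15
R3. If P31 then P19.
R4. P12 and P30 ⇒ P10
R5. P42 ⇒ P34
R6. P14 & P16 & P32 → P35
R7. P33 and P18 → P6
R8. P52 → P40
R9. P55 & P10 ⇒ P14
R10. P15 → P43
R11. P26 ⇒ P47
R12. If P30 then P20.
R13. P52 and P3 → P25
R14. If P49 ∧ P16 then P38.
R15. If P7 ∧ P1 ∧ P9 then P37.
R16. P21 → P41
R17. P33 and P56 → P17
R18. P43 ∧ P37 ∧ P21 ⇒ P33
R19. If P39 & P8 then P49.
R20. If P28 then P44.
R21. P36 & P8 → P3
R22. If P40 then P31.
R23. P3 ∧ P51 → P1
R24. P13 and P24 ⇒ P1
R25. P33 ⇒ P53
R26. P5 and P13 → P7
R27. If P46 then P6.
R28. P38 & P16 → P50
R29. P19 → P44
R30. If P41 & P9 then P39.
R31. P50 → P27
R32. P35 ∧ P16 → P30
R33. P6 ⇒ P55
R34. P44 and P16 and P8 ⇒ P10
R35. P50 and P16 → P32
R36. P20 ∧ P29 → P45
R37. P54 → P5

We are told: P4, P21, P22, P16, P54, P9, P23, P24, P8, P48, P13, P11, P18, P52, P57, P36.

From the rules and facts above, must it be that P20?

Yes

P40  (by R8: P52)
P41  (by R16: P21)
P3  (by R21: P36, P8)
P31  (by R22: P40)
P1  (by R24: P13, P24)
P39  (by R30: P41, P9)
P5  (by R37: P54)
P15  (by R2: P3)
P19  (by R3: P31)
P43  (by R10: P15)
P49  (by R19: P39, P8)
P7  (by R26: P5, P13)
P44  (by R29: P19)
P10  (by R34: P44, P16, P8)
P38  (by R14: P49, P16)
P37  (by R15: P7, P1, P9)
P33  (by R18: P43, P37, P21)
P50  (by R28: P38, P16)
P32  (by R35: P50, P16)
P6  (by R7: P33, P18)
P55  (by R33: P6)
P14  (by R9: P55, P10)
P35  (by R6: P14, P16, P32)
P30  (by R32: P35, P16)
P20  (by R12: P30)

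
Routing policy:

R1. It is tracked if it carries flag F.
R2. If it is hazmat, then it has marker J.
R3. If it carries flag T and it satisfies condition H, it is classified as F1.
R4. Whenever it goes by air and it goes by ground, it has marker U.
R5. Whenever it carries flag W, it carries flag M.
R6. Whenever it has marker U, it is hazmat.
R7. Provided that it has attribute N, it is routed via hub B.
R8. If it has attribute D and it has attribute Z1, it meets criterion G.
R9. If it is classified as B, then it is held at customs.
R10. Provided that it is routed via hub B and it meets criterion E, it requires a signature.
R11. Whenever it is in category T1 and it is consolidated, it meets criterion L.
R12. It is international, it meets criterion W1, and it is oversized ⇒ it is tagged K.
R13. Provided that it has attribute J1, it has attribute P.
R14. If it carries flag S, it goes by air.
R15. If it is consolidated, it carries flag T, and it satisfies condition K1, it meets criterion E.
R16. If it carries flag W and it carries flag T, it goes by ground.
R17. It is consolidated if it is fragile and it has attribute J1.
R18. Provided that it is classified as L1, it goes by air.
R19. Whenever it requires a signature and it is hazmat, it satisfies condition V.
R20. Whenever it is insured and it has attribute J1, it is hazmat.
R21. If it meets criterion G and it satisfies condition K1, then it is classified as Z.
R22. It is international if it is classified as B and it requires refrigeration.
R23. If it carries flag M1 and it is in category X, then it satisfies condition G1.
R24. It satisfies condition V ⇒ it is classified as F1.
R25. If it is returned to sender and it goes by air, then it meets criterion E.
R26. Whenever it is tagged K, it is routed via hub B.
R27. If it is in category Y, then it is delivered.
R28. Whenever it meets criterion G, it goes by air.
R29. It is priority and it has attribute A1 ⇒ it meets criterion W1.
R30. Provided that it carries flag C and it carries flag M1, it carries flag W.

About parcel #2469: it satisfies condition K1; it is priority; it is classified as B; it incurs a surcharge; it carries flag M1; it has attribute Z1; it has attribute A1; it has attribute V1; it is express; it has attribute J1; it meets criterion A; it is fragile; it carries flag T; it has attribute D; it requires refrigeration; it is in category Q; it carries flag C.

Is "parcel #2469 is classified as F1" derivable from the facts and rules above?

Forward chaining from the given facts derives: meets criterion G, is held at customs, has attribute P, is consolidated, is classified as Z, is international, goes by air, meets criterion W1, carries flag W, carries flag M, meets criterion E, goes by ground, has marker U, is hazmat, has marker J.
Rules concluding "it is classified as F1": R3 needs "it satisfies condition H"; R24 needs "it satisfies condition V" — none of these are established.

No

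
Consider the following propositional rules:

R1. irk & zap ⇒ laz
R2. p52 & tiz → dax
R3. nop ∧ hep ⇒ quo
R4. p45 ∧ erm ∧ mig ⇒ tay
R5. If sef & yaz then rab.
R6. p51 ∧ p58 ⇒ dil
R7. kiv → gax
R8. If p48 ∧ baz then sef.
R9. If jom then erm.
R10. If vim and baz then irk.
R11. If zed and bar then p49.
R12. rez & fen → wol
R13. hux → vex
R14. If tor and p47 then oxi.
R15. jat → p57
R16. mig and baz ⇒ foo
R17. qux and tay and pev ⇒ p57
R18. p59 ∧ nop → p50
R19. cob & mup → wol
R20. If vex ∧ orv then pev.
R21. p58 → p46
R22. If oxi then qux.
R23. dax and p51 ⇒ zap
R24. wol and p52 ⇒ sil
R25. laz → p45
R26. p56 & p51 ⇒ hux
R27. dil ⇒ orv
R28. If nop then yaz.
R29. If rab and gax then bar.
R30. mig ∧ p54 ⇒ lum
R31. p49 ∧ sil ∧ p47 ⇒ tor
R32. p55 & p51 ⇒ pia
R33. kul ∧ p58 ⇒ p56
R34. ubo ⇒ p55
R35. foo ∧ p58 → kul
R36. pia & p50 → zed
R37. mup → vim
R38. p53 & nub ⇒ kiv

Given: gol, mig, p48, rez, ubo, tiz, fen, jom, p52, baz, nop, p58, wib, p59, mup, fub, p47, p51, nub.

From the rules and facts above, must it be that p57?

Forward chaining from the given facts derives: dax, dil, sef, erm, wol, foo, p50, p46, zap, sil, orv, yaz, p55, kul, vim, rab, irk, pia, p56, zed, laz, p45, hux, tay, vex, pev.
Rules concluding p57: R15 needs jat; R17 needs qux — none of these are established.

No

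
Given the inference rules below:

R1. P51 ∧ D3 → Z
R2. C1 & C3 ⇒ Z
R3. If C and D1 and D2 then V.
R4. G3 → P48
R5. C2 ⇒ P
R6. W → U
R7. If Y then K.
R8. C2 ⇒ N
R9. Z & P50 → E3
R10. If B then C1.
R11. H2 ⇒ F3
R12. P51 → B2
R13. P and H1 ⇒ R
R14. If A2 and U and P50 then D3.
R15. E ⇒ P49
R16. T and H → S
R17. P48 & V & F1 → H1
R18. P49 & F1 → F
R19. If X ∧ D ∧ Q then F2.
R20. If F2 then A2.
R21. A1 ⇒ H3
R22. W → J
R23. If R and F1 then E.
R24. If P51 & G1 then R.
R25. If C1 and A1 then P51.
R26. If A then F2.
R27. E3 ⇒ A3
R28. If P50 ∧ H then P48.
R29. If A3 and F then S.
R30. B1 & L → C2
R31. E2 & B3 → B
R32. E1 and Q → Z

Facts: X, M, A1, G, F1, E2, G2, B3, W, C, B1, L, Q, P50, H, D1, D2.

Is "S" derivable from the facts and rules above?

No

Forward chaining from the given facts derives: V, U, H3, J, P48, C2, B, P, N, C1, H1, P51, B2, R, E, P49, F.
Rules concluding S: R16 needs T; R29 needs A3 — none of these are established.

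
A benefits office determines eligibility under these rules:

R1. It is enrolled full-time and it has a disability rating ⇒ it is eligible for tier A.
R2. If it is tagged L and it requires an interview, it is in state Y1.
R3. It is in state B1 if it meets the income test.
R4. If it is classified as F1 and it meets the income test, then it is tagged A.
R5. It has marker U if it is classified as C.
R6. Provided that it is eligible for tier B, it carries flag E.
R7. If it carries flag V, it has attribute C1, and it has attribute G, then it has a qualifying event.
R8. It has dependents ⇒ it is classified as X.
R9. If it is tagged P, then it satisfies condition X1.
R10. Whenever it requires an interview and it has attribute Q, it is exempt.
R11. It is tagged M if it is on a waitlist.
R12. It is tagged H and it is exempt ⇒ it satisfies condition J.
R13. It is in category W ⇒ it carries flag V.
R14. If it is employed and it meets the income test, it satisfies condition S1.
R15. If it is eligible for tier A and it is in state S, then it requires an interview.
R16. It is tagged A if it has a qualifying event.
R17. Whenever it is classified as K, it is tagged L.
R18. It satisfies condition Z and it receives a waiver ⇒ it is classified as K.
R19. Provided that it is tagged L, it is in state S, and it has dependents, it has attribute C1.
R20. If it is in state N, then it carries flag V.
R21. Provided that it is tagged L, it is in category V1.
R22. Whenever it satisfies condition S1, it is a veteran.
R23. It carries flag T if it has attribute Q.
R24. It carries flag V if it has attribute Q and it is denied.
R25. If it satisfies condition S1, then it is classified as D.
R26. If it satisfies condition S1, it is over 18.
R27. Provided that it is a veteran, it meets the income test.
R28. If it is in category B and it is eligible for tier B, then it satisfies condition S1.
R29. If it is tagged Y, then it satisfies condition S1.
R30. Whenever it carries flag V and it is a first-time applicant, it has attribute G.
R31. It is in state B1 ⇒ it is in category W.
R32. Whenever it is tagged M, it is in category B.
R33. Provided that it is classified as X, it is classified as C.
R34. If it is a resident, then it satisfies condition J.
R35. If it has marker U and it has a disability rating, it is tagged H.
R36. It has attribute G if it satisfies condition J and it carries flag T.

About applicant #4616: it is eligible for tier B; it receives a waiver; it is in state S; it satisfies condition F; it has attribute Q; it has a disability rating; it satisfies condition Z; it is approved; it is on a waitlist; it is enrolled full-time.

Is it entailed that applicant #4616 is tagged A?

Forward chaining from the given facts derives: is eligible for tier A, carries flag E, is tagged M, requires an interview, is classified as K, carries flag T, is in category B, is exempt, is tagged L, is in category V1, satisfies condition S1, is in state Y1, is a veteran, is classified as D, is over 18, meets the income test, is in state B1, is in category W, carries flag V.
Rules concluding "it is tagged A": R4 needs "it is classified as F1"; R16 needs "it has a qualifying event" — none of these are established.

No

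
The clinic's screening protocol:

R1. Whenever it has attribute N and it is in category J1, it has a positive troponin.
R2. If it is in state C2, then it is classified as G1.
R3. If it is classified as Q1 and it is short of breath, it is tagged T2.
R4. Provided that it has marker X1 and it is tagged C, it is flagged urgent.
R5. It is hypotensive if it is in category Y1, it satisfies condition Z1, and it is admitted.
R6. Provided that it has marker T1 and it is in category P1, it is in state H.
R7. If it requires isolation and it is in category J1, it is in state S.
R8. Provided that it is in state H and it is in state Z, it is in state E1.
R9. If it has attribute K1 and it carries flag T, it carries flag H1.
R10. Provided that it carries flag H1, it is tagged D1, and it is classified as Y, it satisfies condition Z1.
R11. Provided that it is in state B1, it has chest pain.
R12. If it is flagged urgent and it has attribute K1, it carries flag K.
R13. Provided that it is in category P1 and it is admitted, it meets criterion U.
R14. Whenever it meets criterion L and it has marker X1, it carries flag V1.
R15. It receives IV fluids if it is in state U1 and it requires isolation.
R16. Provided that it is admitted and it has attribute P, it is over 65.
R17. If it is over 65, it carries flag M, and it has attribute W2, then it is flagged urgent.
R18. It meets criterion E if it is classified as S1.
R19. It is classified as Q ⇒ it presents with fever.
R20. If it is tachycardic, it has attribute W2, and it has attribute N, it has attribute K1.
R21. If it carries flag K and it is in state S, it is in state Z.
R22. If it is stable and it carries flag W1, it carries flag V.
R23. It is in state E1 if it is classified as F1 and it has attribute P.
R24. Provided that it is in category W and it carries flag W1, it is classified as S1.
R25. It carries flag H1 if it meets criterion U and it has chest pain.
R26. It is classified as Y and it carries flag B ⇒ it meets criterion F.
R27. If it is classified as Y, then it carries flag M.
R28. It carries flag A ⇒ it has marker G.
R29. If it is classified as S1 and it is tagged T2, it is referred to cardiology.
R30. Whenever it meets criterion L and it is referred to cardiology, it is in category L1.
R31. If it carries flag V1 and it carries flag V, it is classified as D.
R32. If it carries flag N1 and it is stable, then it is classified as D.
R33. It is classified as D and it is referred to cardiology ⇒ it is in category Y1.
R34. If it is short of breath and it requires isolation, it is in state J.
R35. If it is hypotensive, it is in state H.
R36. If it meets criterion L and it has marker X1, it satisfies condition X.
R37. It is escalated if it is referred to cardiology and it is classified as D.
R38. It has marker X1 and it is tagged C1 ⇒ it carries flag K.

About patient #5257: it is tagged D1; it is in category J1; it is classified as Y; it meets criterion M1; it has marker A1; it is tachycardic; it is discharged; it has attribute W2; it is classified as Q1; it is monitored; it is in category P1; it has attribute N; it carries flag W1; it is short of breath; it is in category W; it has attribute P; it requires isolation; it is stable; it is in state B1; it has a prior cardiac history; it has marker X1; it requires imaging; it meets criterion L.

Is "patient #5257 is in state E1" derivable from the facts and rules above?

No

Forward chaining from the given facts derives: has a positive troponin, is tagged T2, is in state S, has chest pain, carries flag V1, has attribute K1, carries flag V, is classified as S1, carries flag M, is referred to cardiology, is in category L1, is classified as D, is in category Y1, is in state J, satisfies condition X, is escalated, meets criterion E.
Rules concluding "it is in state E1": R8 needs "it is in state H"; R23 needs "it is classified as F1" — none of these are established.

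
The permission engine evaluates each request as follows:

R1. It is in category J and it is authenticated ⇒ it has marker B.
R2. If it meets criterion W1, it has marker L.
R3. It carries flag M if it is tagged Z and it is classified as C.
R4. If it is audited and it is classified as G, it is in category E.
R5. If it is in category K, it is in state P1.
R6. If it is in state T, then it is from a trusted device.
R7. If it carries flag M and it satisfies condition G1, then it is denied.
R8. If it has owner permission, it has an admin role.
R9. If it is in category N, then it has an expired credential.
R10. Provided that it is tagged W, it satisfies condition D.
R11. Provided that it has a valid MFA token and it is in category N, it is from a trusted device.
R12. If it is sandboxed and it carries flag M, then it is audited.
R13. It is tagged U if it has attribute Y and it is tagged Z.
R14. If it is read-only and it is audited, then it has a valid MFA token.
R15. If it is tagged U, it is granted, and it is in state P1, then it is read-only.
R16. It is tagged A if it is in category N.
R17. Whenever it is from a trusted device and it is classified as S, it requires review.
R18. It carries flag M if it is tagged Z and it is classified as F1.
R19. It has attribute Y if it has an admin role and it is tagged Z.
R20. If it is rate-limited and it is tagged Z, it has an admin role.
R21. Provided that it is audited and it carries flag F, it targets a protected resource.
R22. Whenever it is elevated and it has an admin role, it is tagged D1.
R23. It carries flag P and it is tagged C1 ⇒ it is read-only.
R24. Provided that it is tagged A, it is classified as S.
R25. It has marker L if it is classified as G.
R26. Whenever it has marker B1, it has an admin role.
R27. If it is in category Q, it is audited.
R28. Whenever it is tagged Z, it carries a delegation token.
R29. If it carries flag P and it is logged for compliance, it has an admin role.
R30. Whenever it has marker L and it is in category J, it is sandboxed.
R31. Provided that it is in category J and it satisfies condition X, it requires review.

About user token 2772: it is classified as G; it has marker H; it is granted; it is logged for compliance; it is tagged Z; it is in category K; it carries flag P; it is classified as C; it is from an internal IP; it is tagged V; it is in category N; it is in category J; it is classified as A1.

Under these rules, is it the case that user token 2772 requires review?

By R3 (it is tagged Z, it is classified as C): it carries flag M.
By R5 (it is in category K): it is in state P1.
By R16 (it is in category N): it is tagged A.
By R24 (it is tagged A): it is classified as S.
By R25 (it is classified as G): it has marker L.
By R29 (it carries flag P, it is logged for compliance): it has an admin role.
By R30 (it has marker L, it is in category J): it is sandboxed.
By R12 (it is sandboxed, it carries flag M): it is audited.
By R19 (it has an admin role, it is tagged Z): it has attribute Y.
By R13 (it has attribute Y, it is tagged Z): it is tagged U.
By R15 (it is tagged U, it is granted, it is in state P1): it is read-only.
By R14 (it is read-only, it is audited): it has a valid MFA token.
By R11 (it has a valid MFA token, it is in category N): it is from a trusted device.
By R17 (it is from a trusted device, it is classified as S): it requires review.

Yes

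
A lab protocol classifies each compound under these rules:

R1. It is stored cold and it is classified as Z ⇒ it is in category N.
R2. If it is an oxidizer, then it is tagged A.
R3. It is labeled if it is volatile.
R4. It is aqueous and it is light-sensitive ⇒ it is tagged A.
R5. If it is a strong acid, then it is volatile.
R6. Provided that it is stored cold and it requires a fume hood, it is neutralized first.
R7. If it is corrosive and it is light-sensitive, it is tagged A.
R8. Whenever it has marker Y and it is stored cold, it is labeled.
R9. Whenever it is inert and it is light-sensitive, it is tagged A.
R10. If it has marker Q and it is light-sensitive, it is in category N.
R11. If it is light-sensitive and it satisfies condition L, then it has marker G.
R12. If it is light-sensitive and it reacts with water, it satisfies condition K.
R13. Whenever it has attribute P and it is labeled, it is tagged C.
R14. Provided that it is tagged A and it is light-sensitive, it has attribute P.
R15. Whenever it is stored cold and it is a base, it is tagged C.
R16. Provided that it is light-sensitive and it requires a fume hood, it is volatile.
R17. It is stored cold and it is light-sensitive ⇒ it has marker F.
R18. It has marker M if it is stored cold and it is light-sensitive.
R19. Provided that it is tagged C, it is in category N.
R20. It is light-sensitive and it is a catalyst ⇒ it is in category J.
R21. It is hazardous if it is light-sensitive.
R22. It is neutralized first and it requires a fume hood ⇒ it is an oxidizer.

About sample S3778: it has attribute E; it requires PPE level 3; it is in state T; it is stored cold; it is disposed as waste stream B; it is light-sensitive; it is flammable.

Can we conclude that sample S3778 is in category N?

No

Forward chaining from the given facts derives: has marker F, has marker M, is hazardous.
Rules concluding "it is in category N": R1 needs "it is classified as Z"; R10 needs "it has marker Q"; R19 needs "it is tagged C" — none of these are established.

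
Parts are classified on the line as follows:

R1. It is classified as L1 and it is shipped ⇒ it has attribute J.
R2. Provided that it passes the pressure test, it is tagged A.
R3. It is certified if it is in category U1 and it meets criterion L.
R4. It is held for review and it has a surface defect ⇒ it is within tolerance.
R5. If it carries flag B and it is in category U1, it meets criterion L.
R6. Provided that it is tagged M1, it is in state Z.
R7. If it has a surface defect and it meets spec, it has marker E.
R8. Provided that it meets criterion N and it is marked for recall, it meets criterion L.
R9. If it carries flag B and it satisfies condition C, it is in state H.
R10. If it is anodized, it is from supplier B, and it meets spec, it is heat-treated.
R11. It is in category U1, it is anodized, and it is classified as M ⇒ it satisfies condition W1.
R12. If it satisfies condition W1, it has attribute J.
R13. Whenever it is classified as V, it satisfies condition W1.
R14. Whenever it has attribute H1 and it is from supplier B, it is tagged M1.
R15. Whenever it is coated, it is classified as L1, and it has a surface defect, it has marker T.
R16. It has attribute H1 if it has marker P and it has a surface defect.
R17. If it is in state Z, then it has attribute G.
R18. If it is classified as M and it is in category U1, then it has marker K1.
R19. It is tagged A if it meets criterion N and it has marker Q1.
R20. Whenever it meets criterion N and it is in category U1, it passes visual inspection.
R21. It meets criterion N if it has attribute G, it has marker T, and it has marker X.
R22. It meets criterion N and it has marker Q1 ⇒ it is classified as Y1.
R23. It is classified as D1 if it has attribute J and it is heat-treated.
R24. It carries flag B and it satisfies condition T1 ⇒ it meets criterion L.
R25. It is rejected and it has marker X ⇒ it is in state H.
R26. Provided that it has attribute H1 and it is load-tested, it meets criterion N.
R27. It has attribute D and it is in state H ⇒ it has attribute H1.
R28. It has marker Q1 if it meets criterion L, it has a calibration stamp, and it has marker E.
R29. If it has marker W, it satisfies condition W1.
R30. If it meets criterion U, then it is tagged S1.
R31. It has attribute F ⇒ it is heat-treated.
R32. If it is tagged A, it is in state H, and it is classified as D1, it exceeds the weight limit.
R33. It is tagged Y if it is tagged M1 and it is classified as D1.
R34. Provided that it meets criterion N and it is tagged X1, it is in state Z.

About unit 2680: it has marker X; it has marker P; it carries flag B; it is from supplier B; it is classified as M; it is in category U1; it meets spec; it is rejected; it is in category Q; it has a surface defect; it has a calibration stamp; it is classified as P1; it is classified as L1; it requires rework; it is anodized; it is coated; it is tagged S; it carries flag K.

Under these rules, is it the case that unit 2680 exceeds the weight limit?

Yes

By R5 (it carries flag B, it is in category U1): it meets criterion L.
By R7 (it has a surface defect, it meets spec): it has marker E.
By R10 (it is anodized, it is from supplier B, it meets spec): it is heat-treated.
By R11 (it is in category U1, it is anodized, it is classified as M): it satisfies condition W1.
By R12 (it satisfies condition W1): it has attribute J.
By R15 (it is coated, it is classified as L1, it has a surface defect): it has marker T.
By R16 (it has marker P, it has a surface defect): it has attribute H1.
By R23 (it has attribute J, it is heat-treated): it is classified as D1.
By R25 (it is rejected, it has marker X): it is in state H.
By R28 (it meets criterion L, it has a calibration stamp, it has marker E): it has marker Q1.
By R14 (it has attribute H1, it is from supplier B): it is tagged M1.
By R6 (it is tagged M1): it is in state Z.
By R17 (it is in state Z): it has attribute G.
By R21 (it has attribute G, it has marker T, it has marker X): it meets criterion N.
By R19 (it meets criterion N, it has marker Q1): it is tagged A.
By R32 (it is tagged A, it is in state H, it is classified as D1): it exceeds the weight limit.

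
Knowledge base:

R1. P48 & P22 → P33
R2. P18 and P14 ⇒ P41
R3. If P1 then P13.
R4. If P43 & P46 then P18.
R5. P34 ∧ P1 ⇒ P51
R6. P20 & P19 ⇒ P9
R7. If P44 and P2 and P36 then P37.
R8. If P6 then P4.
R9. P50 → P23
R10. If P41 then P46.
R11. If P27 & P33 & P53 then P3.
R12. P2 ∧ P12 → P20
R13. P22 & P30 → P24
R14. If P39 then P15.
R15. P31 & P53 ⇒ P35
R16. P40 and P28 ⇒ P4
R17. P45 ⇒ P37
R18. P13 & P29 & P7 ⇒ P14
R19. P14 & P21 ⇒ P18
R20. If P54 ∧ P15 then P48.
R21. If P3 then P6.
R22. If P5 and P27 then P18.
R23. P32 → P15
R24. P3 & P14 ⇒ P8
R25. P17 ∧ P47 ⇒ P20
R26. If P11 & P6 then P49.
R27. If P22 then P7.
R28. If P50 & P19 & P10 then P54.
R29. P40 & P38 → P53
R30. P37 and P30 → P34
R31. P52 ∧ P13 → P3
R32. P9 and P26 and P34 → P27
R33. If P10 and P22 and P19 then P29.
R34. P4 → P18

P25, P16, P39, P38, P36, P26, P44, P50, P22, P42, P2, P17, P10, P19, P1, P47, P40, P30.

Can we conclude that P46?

Yes

P13  (by R3: P1)
P37  (by R7: P44, P2, P36)
P15  (by R14: P39)
P20  (by R25: P17, P47)
P7  (by R27: P22)
P54  (by R28: P50, P19, P10)
P53  (by R29: P40, P38)
P34  (by R30: P37, P30)
P29  (by R33: P10, P22, P19)
P9  (by R6: P20, P19)
P14  (by R18: P13, P29, P7)
P48  (by R20: P54, P15)
P27  (by R32: P9, P26, P34)
P33  (by R1: P48, P22)
P3  (by R11: P27, P33, P53)
P6  (by R21: P3)
P4  (by R8: P6)
P18  (by R34: P4)
P41  (by R2: P18, P14)
P46  (by R10: P41)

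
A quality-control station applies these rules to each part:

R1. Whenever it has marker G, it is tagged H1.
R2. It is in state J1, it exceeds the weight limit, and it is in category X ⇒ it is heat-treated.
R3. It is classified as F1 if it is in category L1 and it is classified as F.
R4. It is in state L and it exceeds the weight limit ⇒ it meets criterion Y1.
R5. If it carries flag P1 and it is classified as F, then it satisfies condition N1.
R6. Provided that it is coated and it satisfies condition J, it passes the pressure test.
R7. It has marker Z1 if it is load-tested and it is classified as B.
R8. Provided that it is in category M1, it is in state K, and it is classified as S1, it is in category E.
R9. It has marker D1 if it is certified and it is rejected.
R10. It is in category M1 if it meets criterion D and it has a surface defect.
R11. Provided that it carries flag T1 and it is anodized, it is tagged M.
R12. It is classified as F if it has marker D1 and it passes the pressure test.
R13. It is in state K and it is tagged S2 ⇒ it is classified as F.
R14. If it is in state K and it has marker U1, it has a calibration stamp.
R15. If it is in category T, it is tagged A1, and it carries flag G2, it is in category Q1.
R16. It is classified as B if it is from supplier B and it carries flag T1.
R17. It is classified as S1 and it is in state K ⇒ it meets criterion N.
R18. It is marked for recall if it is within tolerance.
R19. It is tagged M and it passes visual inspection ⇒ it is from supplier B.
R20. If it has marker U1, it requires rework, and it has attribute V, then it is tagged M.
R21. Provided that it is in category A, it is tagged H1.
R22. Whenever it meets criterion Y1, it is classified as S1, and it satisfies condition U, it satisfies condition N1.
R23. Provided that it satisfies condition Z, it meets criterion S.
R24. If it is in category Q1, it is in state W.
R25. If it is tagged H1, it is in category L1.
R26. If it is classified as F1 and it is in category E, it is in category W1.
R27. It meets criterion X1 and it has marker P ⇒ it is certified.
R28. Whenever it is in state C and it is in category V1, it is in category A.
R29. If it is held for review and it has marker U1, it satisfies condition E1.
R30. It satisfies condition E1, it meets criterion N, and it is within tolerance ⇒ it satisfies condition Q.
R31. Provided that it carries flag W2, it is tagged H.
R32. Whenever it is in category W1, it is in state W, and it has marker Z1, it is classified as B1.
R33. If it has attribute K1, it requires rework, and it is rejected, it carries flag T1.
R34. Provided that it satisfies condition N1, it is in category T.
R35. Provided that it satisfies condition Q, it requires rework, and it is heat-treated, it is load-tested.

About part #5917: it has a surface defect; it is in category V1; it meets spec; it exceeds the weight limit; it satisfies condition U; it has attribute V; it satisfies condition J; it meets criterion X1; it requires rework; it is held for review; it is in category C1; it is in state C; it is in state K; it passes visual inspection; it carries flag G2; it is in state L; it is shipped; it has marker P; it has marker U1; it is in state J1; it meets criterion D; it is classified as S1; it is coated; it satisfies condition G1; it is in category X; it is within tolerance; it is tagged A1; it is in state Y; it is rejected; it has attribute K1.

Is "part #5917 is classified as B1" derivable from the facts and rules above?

Yes

By R2 (it is in state J1, it exceeds the weight limit, it is in category X): it is heat-treated.
By R4 (it is in state L, it exceeds the weight limit): it meets criterion Y1.
By R6 (it is coated, it satisfies condition J): it passes the pressure test.
By R10 (it meets criterion D, it has a surface defect): it is in category M1.
By R17 (it is classified as S1, it is in state K): it meets criterion N.
By R20 (it has marker U1, it requires rework, it has attribute V): it is tagged M.
By R22 (it meets criterion Y1, it is classified as S1, it satisfies condition U): it satisfies condition N1.
By R27 (it meets criterion X1, it has marker P): it is certified.
By R28 (it is in state C, it is in category V1): it is in category A.
By R29 (it is held for review, it has marker U1): it satisfies condition E1.
By R30 (it satisfies condition E1, it meets criterion N, it is within tolerance): it satisfies condition Q.
By R33 (it has attribute K1, it requires rework, it is rejected): it carries flag T1.
By R34 (it satisfies condition N1): it is in category T.
By R35 (it satisfies condition Q, it requires rework, it is heat-treated): it is load-tested.
By R8 (it is in category M1, it is in state K, it is classified as S1): it is in category E.
By R9 (it is certified, it is rejected): it has marker D1.
By R12 (it has marker D1, it passes the pressure test): it is classified as F.
By R15 (it is in category T, it is tagged A1, it carries flag G2): it is in category Q1.
By R19 (it is tagged M, it passes visual inspection): it is from supplier B.
By R21 (it is in category A): it is tagged H1.
By R24 (it is in category Q1): it is in state W.
By R25 (it is tagged H1): it is in category L1.
By R3 (it is in category L1, it is classified as F): it is classified as F1.
By R16 (it is from supplier B, it carries flag T1): it is classified as B.
By R26 (it is classified as F1, it is in category E): it is in category W1.
By R7 (it is load-tested, it is classified as B): it has marker Z1.
By R32 (it is in category W1, it is in state W, it has marker Z1): it is classified as B1.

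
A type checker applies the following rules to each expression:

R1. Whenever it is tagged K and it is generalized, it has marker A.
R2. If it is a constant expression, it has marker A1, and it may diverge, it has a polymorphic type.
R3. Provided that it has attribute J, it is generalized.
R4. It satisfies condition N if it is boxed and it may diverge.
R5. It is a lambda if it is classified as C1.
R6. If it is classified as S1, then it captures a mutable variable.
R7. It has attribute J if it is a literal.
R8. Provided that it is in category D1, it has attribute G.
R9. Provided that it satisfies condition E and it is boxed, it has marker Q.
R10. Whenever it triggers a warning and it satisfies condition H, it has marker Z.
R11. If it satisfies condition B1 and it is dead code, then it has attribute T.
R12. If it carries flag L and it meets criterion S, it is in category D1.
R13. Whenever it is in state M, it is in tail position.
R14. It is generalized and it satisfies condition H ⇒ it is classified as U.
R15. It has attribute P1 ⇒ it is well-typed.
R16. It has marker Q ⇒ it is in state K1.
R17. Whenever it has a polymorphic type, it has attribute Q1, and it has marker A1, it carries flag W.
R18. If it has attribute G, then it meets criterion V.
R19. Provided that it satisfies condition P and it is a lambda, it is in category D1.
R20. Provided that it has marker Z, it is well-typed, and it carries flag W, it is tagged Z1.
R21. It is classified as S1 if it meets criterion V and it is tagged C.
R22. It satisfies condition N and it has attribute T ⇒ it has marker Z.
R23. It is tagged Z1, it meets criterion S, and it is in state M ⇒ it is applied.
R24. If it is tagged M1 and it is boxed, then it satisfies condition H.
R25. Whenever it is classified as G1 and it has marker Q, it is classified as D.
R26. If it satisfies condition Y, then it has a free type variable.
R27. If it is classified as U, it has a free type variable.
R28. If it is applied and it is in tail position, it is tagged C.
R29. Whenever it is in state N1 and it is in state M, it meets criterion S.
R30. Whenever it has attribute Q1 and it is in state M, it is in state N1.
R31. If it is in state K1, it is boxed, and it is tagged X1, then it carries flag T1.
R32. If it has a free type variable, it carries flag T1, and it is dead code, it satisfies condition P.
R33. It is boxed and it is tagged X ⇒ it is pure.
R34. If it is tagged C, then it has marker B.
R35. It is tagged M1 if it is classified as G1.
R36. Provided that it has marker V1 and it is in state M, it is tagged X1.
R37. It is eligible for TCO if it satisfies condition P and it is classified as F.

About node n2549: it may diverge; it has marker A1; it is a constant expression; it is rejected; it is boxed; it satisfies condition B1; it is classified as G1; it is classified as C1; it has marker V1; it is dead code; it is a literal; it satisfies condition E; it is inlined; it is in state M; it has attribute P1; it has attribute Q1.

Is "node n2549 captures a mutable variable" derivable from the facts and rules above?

By R2 (it is a constant expression, it has marker A1, it may diverge): it has a polymorphic type.
By R4 (it is boxed, it may diverge): it satisfies condition N.
By R5 (it is classified as C1): it is a lambda.
By R7 (it is a literal): it has attribute J.
By R9 (it satisfies condition E, it is boxed): it has marker Q.
By R11 (it satisfies condition B1, it is dead code): it has attribute T.
By R13 (it is in state M): it is in tail position.
By R15 (it has attribute P1): it is well-typed.
By R16 (it has marker Q): it is in state K1.
By R17 (it has a polymorphic type, it has attribute Q1, it has marker A1): it carries flag W.
By R22 (it satisfies condition N, it has attribute T): it has marker Z.
By R30 (it has attribute Q1, it is in state M): it is in state N1.
By R35 (it is classified as G1): it is tagged M1.
By R36 (it has marker V1, it is in state M): it is tagged X1.
By R3 (it has attribute J): it is generalized.
By R20 (it has marker Z, it is well-typed, it carries flag W): it is tagged Z1.
By R24 (it is tagged M1, it is boxed): it satisfies condition H.
By R29 (it is in state N1, it is in state M): it meets criterion S.
By R31 (it is in state K1, it is boxed, it is tagged X1): it carries flag T1.
By R14 (it is generalized, it satisfies condition H): it is classified as U.
By R23 (it is tagged Z1, it meets criterion S, it is in state M): it is applied.
By R27 (it is classified as U): it has a free type variable.
By R28 (it is applied, it is in tail position): it is tagged C.
By R32 (it has a free type variable, it carries flag T1, it is dead code): it satisfies condition P.
By R19 (it satisfies condition P, it is a lambda): it is in category D1.
By R8 (it is in category D1): it has attribute G.
By R18 (it has attribute G): it meets criterion V.
By R21 (it meets criterion V, it is tagged C): it is classified as S1.
By R6 (it is classified as S1): it captures a mutable variable.

Yes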